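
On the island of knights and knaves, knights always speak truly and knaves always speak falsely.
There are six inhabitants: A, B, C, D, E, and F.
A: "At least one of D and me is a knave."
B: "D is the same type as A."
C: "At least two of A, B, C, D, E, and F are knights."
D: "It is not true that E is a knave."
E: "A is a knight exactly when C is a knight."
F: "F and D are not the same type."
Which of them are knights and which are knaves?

A is a knight, B is a knave, C is a knave, D is a knave, E is a knave, and F is a knave.

A is a knight, and the claim "at least one of D and me is a knave" is indeed true.
B is a knave, so "D is the same type as A" must be False — and it is.
C is a knave; "at least two of A, B, C, D, E, and F are knights" is False, as required.
D is a knave, so "it is not true that E is a knave" must be False — and it is.
E is a knave, and the claim "A is a knight exactly when C is a knight" is indeed False.
As a knave, F's statement "F and D are not the same type" should be False; it is.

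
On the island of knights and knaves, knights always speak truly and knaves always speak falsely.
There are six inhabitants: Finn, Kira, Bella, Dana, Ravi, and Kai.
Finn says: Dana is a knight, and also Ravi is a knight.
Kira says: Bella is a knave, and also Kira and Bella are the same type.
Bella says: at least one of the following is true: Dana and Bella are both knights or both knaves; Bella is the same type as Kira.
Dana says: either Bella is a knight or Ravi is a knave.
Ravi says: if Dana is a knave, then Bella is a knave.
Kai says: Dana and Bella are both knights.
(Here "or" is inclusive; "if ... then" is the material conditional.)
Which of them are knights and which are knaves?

Finn is a knight, Kira is a knave, Bella is a knight, Dana is a knight, Ravi is a knight, and Kai is a knight.

Finn (knight): "Dana is a knight, and also Ravi is a knight" — true. ✓
As a knave, Kira's statement "Bella is a knave, and also Kira and Bella are the same type" should be False; it is.
Bella is a knight, so "at least one of the following is true: Dana and Bella are both knights or both knaves; Bella is the same type as Kira" must be true — and it is.
As a knight, Dana's statement "either Bella is a knight or Ravi is a knave" should be true; it is.
Ravi is a knight, so "if Dana is a knave, then Bella is a knave" must be true — and it is.
Kai is a knight; "Dana and Bella are both knights" is true, as required.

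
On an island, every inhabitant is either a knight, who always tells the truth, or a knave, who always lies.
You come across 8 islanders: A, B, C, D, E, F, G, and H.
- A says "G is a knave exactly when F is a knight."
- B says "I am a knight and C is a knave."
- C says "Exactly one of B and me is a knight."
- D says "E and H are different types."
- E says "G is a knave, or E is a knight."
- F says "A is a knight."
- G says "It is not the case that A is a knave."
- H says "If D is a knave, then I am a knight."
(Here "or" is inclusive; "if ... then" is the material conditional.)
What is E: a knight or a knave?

E is a knight.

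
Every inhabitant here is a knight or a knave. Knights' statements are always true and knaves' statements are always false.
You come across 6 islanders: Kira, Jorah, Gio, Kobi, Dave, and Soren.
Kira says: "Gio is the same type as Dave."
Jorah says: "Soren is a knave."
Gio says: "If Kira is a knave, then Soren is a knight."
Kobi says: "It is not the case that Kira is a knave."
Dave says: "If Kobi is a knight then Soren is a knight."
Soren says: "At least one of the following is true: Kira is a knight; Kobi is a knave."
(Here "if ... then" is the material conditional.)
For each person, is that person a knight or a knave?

Kira is a knight, so "Gio is the same type as Dave" must be true — and it is.
Jorah (knave): "Soren is a knave" — false. ✓
As a knight, Gio's statement "if Kira is a knave, then Soren is a knight" should be true; it is.
As a knight, Kobi's statement "it is not the case that Kira is a knave" should be true; it is.
Since Dave is a knight, "if Kobi is a knight then Soren is a knight" needs to be true, which holds.
Soren (knight): "at least one of the following is true: Kira is a knight; Kobi is a knave" — true. ✓

Knights: Kira, Gio, Kobi, Dave, and Soren. Knaves: Jorah.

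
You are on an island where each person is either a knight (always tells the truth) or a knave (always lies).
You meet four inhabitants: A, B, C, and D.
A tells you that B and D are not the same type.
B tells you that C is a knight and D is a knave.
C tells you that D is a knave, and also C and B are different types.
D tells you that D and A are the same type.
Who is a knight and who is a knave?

As a knight, A's statement "B and D are not the same type" should be True; it is.
B is a knave, so "C is a knight and D is a knave" must be false — and it is.
Since C is a knave, "D is a knave, and also C and B are different types" needs to be false, which holds.
Since D is a knight, "D and A are the same type" needs to be True, which holds.

A is a knight, B is a knave, C is a knave, and D is a knight.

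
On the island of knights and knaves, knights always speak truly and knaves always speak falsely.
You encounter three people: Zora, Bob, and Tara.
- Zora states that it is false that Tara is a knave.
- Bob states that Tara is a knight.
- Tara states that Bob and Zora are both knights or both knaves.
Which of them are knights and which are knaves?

Suppose Zora is a knave. Then Zora's statement "it is false that Tara is a knave" would have to be false. Checking the 4 ways to assign the others, none is consistent with every speaker.
(For instance, with Bob=knight, Tara=knight, Zora's claim "it is false that Tara is a knave" comes out true where it would need to be false.)
So Zora must be a knight, making "it is false that Tara is a knave" true. Taking Zora=knight, Bob=knight, Tara=knight, each remaining statement checks out:
  Bob (knight): "Tara is a knight" — true. ✓
  Tara (knight): "Bob and Zora are both knights or both knaves" — true. ✓
This is the unique consistent assignment.

Zora is a knight, Bob is a knight, and Tara is a knight.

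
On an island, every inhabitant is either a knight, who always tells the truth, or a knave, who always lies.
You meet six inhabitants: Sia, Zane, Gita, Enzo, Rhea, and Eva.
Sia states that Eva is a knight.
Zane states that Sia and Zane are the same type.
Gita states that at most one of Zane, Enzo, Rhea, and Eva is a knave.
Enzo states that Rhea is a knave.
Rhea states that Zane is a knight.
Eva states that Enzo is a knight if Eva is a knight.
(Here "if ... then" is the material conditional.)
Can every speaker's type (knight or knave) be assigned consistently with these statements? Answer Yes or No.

One consistent assignment: Sia=knight, Zane=knave, Gita=knave, Enzo=knight, Rhea=knave, Eva=knight.

Yes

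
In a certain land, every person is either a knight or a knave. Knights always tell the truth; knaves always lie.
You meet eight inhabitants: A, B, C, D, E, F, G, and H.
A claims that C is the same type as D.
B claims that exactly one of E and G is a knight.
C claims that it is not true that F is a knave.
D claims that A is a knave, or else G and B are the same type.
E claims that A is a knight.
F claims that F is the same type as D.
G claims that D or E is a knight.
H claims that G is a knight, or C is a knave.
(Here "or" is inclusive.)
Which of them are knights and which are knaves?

A is a knave, B is a knight, C is a knave, D is a knight, E is a knave, F is a knave, G is a knight, and H is a knight.

As a knave, A's statement "C is the same type as D" should be false; it is.
B is a knight, so "exactly one of E and G is a knight" must be true — and it is.
Since C is a knave, "it is not true that F is a knave" needs to be false, which holds.
D is a knight, so "A is a knave, or else G and B are the same type" must be true — and it is.
E (knave): "A is a knight" — false. ✓
F (knave): "F is the same type as D" — false. ✓
G is a knight, so "D or E is a knight" must be true — and it is.
H is a knight, and the claim "G is a knight, or C is a knave" is indeed true.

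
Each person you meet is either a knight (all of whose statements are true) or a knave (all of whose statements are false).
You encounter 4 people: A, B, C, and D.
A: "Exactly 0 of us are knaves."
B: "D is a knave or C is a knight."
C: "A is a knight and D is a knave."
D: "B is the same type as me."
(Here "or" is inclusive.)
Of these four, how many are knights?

1

The unique consistent assignment is A=knave, B=knight, C=knave, D=knave.
That has 1 knight.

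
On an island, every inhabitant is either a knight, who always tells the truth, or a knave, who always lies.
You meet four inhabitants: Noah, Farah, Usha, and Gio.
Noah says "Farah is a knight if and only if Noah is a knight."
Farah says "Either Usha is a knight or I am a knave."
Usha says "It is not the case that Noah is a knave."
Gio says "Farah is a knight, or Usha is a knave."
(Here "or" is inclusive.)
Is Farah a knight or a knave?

Farah is a knight.

Consistent assignments: {Noah=knight, Farah=knight, Usha=knight, Gio=knight}
In every consistent assignment, Farah is a knight.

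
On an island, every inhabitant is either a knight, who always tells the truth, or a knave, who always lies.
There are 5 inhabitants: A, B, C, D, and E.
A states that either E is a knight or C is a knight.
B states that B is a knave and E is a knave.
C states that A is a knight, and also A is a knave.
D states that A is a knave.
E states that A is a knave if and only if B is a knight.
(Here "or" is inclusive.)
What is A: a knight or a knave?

A is a knight.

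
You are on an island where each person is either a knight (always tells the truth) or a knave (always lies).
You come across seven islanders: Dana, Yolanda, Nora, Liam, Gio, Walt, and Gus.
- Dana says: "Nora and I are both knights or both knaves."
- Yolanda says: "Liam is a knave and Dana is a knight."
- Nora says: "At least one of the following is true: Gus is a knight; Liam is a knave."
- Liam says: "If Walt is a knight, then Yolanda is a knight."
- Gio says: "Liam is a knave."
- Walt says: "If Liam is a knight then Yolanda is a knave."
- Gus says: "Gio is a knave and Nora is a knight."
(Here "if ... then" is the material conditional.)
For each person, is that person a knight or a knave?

Knights: Nora, Gio, and Walt. Knaves: Dana, Yolanda, Liam, and Gus.

As a knave, Dana's statement "Nora and I are both knights or both knaves" should be false; it is.
Yolanda is a knave, and the claim "Liam is a knave and Dana is a knight" is indeed false.
As a knight, Nora's statement "at least one of the following is true: Gus is a knight; Liam is a knave" should be true; it is.
Liam is a knave, and the claim "if Walt is a knight, then Yolanda is a knight" is indeed false.
Gio is a knight, and the claim "Liam is a knave" is indeed true.
Since Walt is a knight, "if Liam is a knight then Yolanda is a knave" needs to be true, which holds.
Since Gus is a knave, "Gio is a knave and Nora is a knight" needs to be false, which holds.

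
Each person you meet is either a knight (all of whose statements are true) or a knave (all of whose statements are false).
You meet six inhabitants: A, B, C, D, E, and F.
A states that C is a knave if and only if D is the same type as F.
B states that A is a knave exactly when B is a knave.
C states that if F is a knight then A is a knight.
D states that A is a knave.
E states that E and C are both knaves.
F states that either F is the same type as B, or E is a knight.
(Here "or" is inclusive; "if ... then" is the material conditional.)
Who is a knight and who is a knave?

A is a knight; "C is a knave if and only if D is the same type as F" is True, as required.
Since B is a knight, "A is a knave exactly when B is a knave" needs to be True, which holds.
As a knight, C's statement "if F is a knight then A is a knight" should be True; it is.
As a knave, D's statement "A is a knave" should be False; it is.
E is a knave, so "E and C are both knaves" must be False — and it is.
F is a knight, and the claim "either F is the same type as B, or E is a knight" is indeed True.

A is a knight, B is a knight, C is a knight, D is a knave, E is a knave, and F is a knight.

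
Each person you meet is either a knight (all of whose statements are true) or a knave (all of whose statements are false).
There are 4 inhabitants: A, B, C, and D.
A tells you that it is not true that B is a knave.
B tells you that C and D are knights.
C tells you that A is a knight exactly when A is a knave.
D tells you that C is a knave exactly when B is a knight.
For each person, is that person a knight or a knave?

A is a knave, B is a knave, C is a knave, and D is a knave.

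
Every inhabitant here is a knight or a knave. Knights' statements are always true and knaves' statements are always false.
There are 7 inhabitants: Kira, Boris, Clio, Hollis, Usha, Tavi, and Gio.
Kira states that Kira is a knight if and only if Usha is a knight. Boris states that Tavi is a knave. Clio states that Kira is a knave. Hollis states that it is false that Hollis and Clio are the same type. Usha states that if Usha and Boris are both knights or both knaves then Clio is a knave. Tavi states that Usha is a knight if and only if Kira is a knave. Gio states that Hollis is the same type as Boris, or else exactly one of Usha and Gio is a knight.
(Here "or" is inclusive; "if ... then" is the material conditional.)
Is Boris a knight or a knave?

Boris is a knight.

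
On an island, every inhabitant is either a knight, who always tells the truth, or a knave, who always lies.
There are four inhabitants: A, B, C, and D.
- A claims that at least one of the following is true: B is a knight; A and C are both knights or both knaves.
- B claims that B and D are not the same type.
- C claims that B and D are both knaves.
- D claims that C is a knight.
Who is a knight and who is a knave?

A is a knight, B is a knight, C is a knave, and D is a knave.

Suppose A is a knave. Then A's statement "at least one of the following is true: B is a knight; A and C are both knights or both knaves" would have to be false. Checking the 8 ways to assign the others, none is consistent with every speaker.
(For instance, with B=knight, C=knave, D=knave, A's claim "at least one of the following is true: B is a knight; A and C are both knights or both knaves" comes out true where it would need to be false.)
So A must be a knight, making "at least one of the following is true: B is a knight; A and C are both knights or both knaves" true. Taking A=knight, B=knight, C=knave, D=knave, each remaining statement checks out:
  B (knight): "B and D are not the same type" — true. ✓
  C (knave): "B and D are both knaves" — false. ✓
  D (knave): "C is a knight" — false. ✓
This is the unique consistent assignment.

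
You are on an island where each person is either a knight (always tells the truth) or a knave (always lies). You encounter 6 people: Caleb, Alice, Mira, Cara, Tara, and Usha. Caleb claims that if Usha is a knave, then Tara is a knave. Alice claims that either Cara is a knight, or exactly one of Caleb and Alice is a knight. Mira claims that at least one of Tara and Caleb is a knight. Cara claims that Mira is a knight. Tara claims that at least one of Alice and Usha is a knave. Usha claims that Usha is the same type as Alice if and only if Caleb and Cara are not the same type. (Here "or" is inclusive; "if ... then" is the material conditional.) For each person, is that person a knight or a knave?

Since Caleb is a knave, "if Usha is a knave, then Tara is a knave" needs to be false, which holds.
Alice is a knight, and the claim "either Cara is a knight, or exactly one of Caleb and Alice is a knight" is indeed true.
Mira is a knight, and the claim "at least one of Tara and Caleb is a knight" is indeed true.
Cara is a knight, and the claim "Mira is a knight" is indeed true.
Tara is a knight, and the claim "at least one of Alice and Usha is a knave" is indeed true.
Usha is a knave, and the claim "Usha is the same type as Alice if and only if Caleb and Cara are not the same type" is indeed false.

Caleb is a knave, Alice is a knight, Mira is a knight, Cara is a knight, Tara is a knight, and Usha is a knave.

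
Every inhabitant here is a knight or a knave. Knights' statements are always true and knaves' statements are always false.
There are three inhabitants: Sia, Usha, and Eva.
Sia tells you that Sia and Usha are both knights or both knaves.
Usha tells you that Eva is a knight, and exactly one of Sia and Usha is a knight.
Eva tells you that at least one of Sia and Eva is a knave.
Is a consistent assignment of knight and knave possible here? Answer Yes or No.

One consistent assignment: Sia=knave, Usha=knight, Eva=knight.

Yes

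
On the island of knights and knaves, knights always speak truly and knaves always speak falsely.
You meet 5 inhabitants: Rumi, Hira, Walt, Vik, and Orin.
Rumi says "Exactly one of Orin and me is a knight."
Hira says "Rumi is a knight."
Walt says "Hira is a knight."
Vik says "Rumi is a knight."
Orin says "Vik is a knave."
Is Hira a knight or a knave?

Hira is a knight.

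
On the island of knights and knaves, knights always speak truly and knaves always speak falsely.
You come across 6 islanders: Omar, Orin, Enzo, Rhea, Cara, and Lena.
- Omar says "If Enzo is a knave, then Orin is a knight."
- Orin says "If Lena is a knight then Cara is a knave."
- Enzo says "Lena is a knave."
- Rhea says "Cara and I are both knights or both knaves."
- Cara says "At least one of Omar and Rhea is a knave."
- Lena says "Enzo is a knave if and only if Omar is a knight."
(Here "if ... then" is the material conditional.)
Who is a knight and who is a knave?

Knights: Omar, Orin, Enzo, and Cara. Knaves: Rhea and Lena.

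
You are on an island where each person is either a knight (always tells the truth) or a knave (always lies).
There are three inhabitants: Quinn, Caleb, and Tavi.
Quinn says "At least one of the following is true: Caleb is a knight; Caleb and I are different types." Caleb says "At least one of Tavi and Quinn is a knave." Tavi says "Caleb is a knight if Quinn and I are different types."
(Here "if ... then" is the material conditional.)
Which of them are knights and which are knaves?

Quinn is a knight, Caleb is a knave, and Tavi is a knight.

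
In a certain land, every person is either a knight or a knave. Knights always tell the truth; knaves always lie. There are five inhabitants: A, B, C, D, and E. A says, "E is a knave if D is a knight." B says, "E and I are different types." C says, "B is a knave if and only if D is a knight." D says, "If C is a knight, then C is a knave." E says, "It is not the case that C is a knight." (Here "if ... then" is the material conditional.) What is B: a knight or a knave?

B is a knight.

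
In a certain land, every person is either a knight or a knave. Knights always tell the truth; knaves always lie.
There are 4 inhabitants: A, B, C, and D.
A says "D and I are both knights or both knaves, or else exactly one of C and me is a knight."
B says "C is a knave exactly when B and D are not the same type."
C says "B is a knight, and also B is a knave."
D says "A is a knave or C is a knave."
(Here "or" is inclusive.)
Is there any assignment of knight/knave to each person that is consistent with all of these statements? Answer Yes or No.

No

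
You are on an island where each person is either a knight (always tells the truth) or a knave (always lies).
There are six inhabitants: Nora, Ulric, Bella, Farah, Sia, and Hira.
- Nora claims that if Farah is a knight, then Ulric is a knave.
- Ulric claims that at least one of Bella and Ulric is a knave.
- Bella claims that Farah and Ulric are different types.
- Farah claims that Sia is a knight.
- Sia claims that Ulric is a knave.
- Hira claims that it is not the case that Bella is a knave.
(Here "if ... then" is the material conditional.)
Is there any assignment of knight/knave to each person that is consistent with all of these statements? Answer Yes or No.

Checking all 64 assignments, each has at least one speaker whose statement's truth value contradicts their type.

No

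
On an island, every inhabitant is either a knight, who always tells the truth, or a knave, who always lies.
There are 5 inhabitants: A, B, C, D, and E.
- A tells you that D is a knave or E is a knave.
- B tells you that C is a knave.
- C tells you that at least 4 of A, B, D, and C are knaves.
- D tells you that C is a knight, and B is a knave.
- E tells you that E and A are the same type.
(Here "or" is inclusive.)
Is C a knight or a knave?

C is a knave.

Consistent assignments: {A=knight, B=knight, C=knave, D=knave, E=knight}; {A=knight, B=knight, C=knave, D=knave, E=knave}
In every consistent assignment, C is a knave.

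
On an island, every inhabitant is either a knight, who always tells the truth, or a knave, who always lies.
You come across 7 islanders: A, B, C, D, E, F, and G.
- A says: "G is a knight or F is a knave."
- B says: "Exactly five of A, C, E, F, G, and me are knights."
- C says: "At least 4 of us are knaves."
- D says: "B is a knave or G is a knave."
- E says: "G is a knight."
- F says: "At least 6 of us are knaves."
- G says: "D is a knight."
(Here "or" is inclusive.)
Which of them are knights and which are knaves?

As a knight, A's statement "G is a knight or F is a knave" should be True; it is.
B is a knave, and the claim "exactly five of A, C, E, F, G, and me are knights" is indeed false.
As a knave, C's statement "at least 4 of us are knaves" should be false; it is.
As a knight, D's statement "B is a knave or G is a knave" should be True; it is.
E (knight): "G is a knight" — True. ✓
Since F is a knave, "at least 6 of us are knaves" needs to be false, which holds.
G (knight): "D is a knight" — True. ✓

A is a knight, B is a knave, C is a knave, D is a knight, E is a knight, F is a knave, and G is a knight.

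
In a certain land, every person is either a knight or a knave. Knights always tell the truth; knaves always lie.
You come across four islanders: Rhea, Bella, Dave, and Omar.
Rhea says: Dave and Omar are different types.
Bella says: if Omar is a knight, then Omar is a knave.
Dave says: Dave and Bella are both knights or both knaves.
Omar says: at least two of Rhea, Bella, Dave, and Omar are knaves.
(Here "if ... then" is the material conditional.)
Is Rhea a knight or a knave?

Rhea is a knight.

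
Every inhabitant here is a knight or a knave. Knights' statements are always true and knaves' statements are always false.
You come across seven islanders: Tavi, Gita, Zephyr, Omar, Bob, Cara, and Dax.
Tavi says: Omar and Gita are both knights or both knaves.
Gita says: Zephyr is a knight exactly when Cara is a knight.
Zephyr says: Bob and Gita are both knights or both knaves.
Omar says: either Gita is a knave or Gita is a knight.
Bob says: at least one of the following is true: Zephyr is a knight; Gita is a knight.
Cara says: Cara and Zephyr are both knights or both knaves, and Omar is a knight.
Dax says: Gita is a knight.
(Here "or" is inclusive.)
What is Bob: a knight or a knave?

Bob is a knight.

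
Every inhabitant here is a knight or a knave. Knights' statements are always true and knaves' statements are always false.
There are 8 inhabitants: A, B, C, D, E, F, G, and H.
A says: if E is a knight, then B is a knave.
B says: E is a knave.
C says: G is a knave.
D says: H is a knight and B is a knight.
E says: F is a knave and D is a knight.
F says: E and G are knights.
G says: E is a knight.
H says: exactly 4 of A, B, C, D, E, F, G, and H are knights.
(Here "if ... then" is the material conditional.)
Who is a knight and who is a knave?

A is a knight, B is a knight, C is a knight, D is a knave, E is a knave, F is a knave, G is a knave, and H is a knave.

A is a knight, and the claim "if E is a knight, then B is a knave" is indeed true.
B is a knight, and the claim "E is a knave" is indeed true.
As a knight, C's statement "G is a knave" should be true; it is.
As a knave, D's statement "H is a knight and B is a knight" should be false; it is.
E is a knave, so "F is a knave and D is a knight" must be false — and it is.
Since F is a knave, "E and G are knights" needs to be false, which holds.
As a knave, G's statement "E is a knight" should be false; it is.
H is a knave, and the claim "exactly 4 of A, B, C, D, E, F, G, and H are knights" is indeed false.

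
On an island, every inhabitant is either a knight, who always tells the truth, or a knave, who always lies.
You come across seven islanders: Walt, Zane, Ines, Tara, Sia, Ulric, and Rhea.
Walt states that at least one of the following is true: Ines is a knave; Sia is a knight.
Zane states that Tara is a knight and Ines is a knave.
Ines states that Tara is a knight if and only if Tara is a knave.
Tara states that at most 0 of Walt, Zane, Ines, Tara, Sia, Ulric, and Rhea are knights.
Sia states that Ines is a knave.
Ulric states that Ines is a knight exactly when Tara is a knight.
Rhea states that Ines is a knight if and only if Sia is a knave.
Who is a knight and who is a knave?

Walt is a knight, and the claim "at least one of the following is true: Ines is a knave; Sia is a knight" is indeed True.
As a knave, Zane's statement "Tara is a knight and Ines is a knave" should be false; it is.
Ines (knave): "Tara is a knight if and only if Tara is a knave" — false. ✓
Since Tara is a knave, "at most 0 of Walt, Zane, Ines, Tara, Sia, Ulric, and Rhea are knights" needs to be false, which holds.
Sia (knight): "Ines is a knave" — True. ✓
Since Ulric is a knight, "Ines is a knight exactly when Tara is a knight" needs to be True, which holds.
Rhea (knight): "Ines is a knight if and only if Sia is a knave" — True. ✓

Walt is a knight, Zane is a knave, Ines is a knave, Tara is a knave, Sia is a knight, Ulric is a knight, and Rhea is a knight.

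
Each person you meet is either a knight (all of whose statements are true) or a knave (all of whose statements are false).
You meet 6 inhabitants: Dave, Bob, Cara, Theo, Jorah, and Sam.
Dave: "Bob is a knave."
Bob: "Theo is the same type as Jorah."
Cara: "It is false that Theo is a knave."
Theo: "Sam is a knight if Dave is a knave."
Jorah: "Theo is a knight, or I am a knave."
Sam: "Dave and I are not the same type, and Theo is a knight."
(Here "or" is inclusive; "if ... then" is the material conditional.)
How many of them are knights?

5

The unique consistent assignment is Dave=knave, Bob=knight, Cara=knight, Theo=knight, Jorah=knight, Sam=knight.
That has 5 knights.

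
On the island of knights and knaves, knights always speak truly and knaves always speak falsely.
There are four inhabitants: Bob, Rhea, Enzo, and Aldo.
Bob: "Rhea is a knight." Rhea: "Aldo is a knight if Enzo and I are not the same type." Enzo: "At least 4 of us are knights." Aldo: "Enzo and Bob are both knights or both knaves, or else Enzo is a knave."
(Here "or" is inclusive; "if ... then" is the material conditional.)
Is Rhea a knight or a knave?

Consistent assignments: {Bob=knight, Rhea=knight, Enzo=knight, Aldo=knight}; {Bob=knight, Rhea=knight, Enzo=knave, Aldo=knight}
In every consistent assignment, Rhea is a knight.

Rhea is a knight.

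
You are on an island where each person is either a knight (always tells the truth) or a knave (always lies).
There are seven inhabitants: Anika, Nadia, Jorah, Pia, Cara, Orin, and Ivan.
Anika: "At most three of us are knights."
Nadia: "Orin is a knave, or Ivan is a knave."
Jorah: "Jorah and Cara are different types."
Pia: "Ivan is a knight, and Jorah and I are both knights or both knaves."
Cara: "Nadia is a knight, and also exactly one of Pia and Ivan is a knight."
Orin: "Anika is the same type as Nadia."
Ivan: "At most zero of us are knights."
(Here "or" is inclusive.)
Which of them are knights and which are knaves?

Anika is a knight, Nadia is a knight, Jorah is a knave, Pia is a knave, Cara is a knave, Orin is a knight, and Ivan is a knave.

Anika is a knight, and the claim "at most three of us are knights" is indeed true.
Nadia is a knight, so "Orin is a knave, or Ivan is a knave" must be true — and it is.
As a knave, Jorah's statement "Jorah and Cara are different types" should be false; it is.
Pia is a knave; "Ivan is a knight, and Jorah and I are both knights or both knaves" is false, as required.
Cara is a knave; "Nadia is a knight, and also exactly one of Pia and Ivan is a knight" is false, as required.
As a knight, Orin's statement "Anika is the same type as Nadia" should be true; it is.
Ivan is a knave; "at most zero of us are knights" is false, as required.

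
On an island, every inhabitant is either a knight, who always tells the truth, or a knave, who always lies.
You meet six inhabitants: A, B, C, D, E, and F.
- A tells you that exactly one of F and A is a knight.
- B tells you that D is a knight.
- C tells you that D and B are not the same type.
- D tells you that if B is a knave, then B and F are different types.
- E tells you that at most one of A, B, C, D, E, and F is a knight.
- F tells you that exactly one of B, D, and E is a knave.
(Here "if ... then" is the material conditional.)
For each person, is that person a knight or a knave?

Knights: E. Knaves: A, B, C, D, and F.

A (knave): "exactly one of F and A is a knight" — False. ✓
Since B is a knave, "D is a knight" needs to be False, which holds.
C (knave): "D and B are not the same type" — False. ✓
D (knave): "if B is a knave, then B and F are different types" — False. ✓
Since E is a knight, "at most one of A, B, C, D, E, and F is a knight" needs to be true, which holds.
Since F is a knave, "exactly one of B, D, and E is a knave" needs to be False, which holds.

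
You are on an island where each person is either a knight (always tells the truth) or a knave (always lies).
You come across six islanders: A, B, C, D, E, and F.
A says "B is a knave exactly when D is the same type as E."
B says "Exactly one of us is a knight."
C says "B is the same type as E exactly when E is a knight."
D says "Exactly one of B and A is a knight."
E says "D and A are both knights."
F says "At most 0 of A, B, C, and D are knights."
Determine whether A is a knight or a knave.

A is a knight.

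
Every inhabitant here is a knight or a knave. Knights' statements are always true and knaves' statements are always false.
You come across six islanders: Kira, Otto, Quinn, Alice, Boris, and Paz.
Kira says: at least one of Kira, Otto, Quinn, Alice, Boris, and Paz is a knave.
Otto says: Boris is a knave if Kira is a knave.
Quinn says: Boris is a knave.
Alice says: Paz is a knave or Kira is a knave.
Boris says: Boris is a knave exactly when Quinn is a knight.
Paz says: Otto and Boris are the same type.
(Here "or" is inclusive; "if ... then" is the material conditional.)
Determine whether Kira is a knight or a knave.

Kira is a knight.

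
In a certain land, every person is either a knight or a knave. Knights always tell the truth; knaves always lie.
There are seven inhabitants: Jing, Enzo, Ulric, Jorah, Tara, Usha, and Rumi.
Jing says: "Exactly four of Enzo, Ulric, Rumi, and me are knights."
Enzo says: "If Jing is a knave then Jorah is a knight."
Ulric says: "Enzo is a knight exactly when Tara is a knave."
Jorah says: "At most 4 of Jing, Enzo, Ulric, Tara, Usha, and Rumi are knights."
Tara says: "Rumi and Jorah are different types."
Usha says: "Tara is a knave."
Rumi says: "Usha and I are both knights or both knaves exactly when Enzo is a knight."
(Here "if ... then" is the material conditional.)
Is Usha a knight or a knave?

Usha is a knight.

Consistent assignments: {Jing=knave, Enzo=knight, Ulric=knight, Jorah=knight, Tara=knave, Usha=knight, Rumi=knight}
In every consistent assignment, Usha is a knight.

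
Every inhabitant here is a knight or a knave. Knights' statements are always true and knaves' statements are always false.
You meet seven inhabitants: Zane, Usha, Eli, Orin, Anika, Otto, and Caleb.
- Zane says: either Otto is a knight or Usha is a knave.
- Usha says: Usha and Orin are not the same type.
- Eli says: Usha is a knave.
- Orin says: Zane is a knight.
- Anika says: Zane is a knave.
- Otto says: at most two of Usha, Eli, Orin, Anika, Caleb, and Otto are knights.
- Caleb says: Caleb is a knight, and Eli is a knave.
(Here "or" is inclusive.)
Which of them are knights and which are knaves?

Zane (knave): "either Otto is a knight or Usha is a knave" — false. ✓
As a knight, Usha's statement "Usha and Orin are not the same type" should be true; it is.
Eli is a knave, so "Usha is a knave" must be false — and it is.
Orin is a knave; "Zane is a knight" is false, as required.
As a knight, Anika's statement "Zane is a knave" should be true; it is.
Otto is a knave; "at most two of Usha, Eli, Orin, Anika, Caleb, and Otto are knights" is false, as required.
Caleb is a knight; "Caleb is a knight, and Eli is a knave" is true, as required.

Zane is a knave, Usha is a knight, Eli is a knave, Orin is a knave, Anika is a knight, Otto is a knave, and Caleb is a knight.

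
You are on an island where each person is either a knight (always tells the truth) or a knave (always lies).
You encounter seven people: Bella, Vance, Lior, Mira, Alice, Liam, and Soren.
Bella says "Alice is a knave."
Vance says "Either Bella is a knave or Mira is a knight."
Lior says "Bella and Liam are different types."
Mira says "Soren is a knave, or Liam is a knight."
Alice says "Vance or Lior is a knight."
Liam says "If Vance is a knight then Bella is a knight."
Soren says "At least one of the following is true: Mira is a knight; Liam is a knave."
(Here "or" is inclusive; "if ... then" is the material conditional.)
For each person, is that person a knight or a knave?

Since Bella is a knave, "Alice is a knave" needs to be False, which holds.
As a knight, Vance's statement "either Bella is a knave or Mira is a knight" should be true; it is.
Lior is a knave; "Bella and Liam are different types" is False, as required.
Mira (knave): "Soren is a knave, or Liam is a knight" — False. ✓
Alice (knight): "Vance or Lior is a knight" — true. ✓
Since Liam is a knave, "if Vance is a knight then Bella is a knight" needs to be False, which holds.
As a knight, Soren's statement "at least one of the following is true: Mira is a knight; Liam is a knave" should be true; it is.

Bella is a knave, Vance is a knight, Lior is a knave, Mira is a knave, Alice is a knight, Liam is a knave, and Soren is a knight.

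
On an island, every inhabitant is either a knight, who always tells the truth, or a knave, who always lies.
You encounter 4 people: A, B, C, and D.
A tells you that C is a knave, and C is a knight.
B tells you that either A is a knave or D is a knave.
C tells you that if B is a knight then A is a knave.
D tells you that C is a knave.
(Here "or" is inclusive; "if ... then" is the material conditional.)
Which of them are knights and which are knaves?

A is a knave, B is a knight, C is a knight, and D is a knave.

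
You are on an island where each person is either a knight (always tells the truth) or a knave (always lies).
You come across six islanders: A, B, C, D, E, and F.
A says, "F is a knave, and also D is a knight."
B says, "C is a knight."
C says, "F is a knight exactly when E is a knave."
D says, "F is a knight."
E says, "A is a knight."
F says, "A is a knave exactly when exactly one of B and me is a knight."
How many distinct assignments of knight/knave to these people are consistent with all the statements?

1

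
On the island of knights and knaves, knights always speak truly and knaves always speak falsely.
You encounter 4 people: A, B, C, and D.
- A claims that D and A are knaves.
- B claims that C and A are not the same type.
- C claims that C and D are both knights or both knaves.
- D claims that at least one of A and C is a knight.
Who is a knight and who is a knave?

As a knave, A's statement "D and A are knaves" should be false; it is.
Since B is a knight, "C and A are not the same type" needs to be True, which holds.
C is a knight, so "C and D are both knights or both knaves" must be True — and it is.
D (knight): "at least one of A and C is a knight" — True. ✓

A is a knave, B is a knight, C is a knight, and D is a knight.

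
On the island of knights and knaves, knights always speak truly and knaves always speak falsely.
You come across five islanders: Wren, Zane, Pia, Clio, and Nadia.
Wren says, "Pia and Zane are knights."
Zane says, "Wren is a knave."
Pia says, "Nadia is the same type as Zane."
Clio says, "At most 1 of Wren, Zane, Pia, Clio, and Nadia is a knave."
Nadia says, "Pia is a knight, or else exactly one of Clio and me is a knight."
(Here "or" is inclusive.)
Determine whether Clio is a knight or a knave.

Clio is a knave.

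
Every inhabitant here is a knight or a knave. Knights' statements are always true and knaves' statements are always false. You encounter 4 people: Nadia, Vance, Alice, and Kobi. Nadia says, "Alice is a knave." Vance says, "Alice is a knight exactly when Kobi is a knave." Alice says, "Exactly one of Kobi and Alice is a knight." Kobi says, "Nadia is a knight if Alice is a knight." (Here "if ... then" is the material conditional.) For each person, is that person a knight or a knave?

Nadia (knave): "Alice is a knave" — false. ✓
Vance is a knight; "Alice is a knight exactly when Kobi is a knave" is true, as required.
As a knight, Alice's statement "exactly one of Kobi and Alice is a knight" should be true; it is.
Since Kobi is a knave, "Nadia is a knight if Alice is a knight" needs to be false, which holds.

Nadia is a knave, Vance is a knight, Alice is a knight, and Kobi is a knave.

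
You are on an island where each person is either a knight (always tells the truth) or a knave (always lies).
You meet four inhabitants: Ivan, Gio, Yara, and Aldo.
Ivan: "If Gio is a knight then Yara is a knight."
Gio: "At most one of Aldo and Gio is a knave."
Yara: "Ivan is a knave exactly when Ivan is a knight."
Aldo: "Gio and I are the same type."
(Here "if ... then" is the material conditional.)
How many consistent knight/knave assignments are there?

2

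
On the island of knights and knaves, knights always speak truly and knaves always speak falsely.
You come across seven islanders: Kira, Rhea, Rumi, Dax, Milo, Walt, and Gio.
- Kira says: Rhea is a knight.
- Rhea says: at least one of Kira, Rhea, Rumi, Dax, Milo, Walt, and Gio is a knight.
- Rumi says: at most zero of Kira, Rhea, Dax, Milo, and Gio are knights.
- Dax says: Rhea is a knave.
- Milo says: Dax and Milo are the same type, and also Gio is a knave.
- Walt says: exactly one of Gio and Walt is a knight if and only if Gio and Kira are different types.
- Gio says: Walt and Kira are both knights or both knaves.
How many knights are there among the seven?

4

The unique consistent assignment is Kira=knight, Rhea=knight, Rumi=knave, Dax=knave, Milo=knave, Walt=knight, Gio=knight.
That has 4 knights.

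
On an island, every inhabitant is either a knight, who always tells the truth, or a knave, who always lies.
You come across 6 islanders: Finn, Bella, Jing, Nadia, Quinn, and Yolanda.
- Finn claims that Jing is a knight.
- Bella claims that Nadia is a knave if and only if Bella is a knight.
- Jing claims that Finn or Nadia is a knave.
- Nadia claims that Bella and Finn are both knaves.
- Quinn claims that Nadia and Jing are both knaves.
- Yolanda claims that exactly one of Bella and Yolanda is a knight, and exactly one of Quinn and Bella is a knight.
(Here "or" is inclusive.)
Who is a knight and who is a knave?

Finn is a knight, Bella is a knave, Jing is a knight, Nadia is a knave, Quinn is a knave, and Yolanda is a knave.

Since Finn is a knight, "Jing is a knight" needs to be true, which holds.
Bella is a knave, and the claim "Nadia is a knave if and only if Bella is a knight" is indeed False.
Since Jing is a knight, "Finn or Nadia is a knave" needs to be true, which holds.
Since Nadia is a knave, "Bella and Finn are both knaves" needs to be False, which holds.
Quinn is a knave, so "Nadia and Jing are both knaves" must be False — and it is.
Yolanda is a knave, and the claim "exactly one of Bella and Yolanda is a knight, and exactly one of Quinn and Bella is a knight" is indeed False.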